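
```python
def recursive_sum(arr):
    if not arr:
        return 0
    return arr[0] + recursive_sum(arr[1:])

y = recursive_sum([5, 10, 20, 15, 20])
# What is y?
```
Call trace:
recursive_sum(arr=[5, 10, 20, 15, 20])
  recursive_sum(arr=[10, 20, 15, 20])
    recursive_sum(arr=[20, 15, 20])
      recursive_sum(arr=[15, 20])
        recursive_sum(arr=[20])
          recursive_sum(arr=[])
          -> return 0
        -> return 20
      -> return 35
    -> return 55
  -> return 65
-> return 70

Final answer: 70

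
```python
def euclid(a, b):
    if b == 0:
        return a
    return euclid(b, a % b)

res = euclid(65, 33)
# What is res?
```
Call trace:
euclid(a=65, b=33)
  euclid(a=33, b=32)
    euclid(a=32, b=1)
      euclid(a=1, b=0)
      -> return 1
    -> return 1
  -> return 1
-> return 1

Final answer: 1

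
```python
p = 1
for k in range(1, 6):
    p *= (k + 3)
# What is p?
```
Trace:
  p=1
  p=4, k=1
  p=20, k=2
  p=120, k=3
  p=840, k=4
  p=6720, k=5

Final answer: 6720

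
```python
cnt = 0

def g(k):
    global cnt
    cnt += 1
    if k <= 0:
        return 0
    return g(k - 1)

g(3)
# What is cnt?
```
Call trace:
g(k=3)
  g(k=2)
    g(k=1)
      g(k=0)
      -> return 0
    -> return 0
  -> return 0
-> return 0

cnt is incremented once per call. g is entered once for each k = 3, 2, 1, 0 (the k <= 0 call returns without recursing), i.e. 3 + 1 calls.
cnt = 4

Final answer: 4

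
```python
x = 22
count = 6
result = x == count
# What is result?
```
Trace:
  x=22
  x=22, count=6
  x=22, count=6, result=False

Final answer: False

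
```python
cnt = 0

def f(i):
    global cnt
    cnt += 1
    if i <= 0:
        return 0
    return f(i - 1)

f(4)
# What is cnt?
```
Call trace:
f(i=4)
  f(i=3)
    f(i=2)
      f(i=1)
        f(i=0)
        -> return 0
      -> return 0
    -> return 0
  -> return 0
-> return 0

cnt is incremented once per call. f is entered once for each i = 4, 3, 2, 1, 0 (the i <= 0 call returns without recursing), i.e. 4 + 1 calls.
cnt = 5

Final answer: 5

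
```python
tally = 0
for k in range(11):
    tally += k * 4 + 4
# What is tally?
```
Trace:
  tally=0
  tally=4, k=0
  tally=12, k=1
  tally=24, k=2
  tally=40, k=3
  tally=60, k=4
  tally=84, k=5
  tally=112, k=6
  tally=144, k=7
  tally=180, k=8
  tally=220, k=9
  tally=264, k=10

Final answer: 264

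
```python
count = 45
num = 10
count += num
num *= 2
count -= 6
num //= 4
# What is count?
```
Trace:
  count=45
  count=45, num=10
  count=55, num=10
  count=55, num=20
  count=49, num=20
  count=49, num=5

Final answer: 49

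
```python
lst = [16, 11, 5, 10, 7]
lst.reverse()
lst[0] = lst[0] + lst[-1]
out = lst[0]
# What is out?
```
Trace:
  lst=[16, 11, 5, 10, 7]
  lst=[7, 10, 5, 11, 16]
  lst=[23, 10, 5, 11, 16]
  lst=[23, 10, 5, 11, 16], out=23

Final answer: 23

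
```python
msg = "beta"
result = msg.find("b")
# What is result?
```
Trace:
  msg='beta'
  msg='beta', result=0

Final answer: 0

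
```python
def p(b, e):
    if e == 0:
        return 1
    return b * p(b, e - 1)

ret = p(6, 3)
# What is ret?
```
Call trace:
p(b=6, e=3)
  p(b=6, e=2)
    p(b=6, e=1)
      p(b=6, e=0)
      -> return 1
    -> return 6
  -> return 36
-> return 216

Final answer: 216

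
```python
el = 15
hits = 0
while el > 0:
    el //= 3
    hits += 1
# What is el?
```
Trace:
  el=15
  el=15, hits=0
  el=5, hits=1
  el=1, hits=2
  el=0, hits=3

Final answer: 0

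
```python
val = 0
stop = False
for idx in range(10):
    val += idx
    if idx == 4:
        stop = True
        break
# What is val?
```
Trace:
  val=0
  val=0, stop=False
  val=0, stop=False, idx=0
  val=1, stop=False, idx=1
  val=3, stop=False, idx=2
  val=6, stop=False, idx=3
  val=10, stop=True, idx=4

Final answer: 10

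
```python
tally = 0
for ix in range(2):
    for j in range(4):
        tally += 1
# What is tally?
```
Trace:
  tally=0
  tally=1, ix=0, j=0
  tally=2, ix=0, j=1
  tally=3, ix=0, j=2
  tally=4, ix=0, j=3
  tally=5, ix=1, j=0
  tally=6, ix=1, j=1
  tally=7, ix=1, j=2
  tally=8, ix=1, j=3

Final answer: 8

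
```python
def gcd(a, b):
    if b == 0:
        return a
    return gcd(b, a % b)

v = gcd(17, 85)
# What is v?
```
Call trace:
gcd(a=17, b=85)
  gcd(a=85, b=17)
    gcd(a=17, b=0)
    -> return 17
  -> return 17
-> return 17

Final answer: 17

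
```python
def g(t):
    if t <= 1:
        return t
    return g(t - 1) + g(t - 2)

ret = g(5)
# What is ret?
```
Call trace (a repeated sub-call is expanded the first time; later identical calls just restate its return value):
g(t=5)
  g(t=4)
    g(t=3)
      g(t=2)
        g(t=1)
        -> return 1
        g(t=0)
        -> return 0
      -> return 1
      g(t=1)
      -> return 1
    -> return 2
    g(t=2) -> return 1  (same call as traced above)
  -> return 3
  g(t=3) -> return 2  (same call as traced above)
-> return 5

Final answer: 5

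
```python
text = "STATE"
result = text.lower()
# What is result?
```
Trace:
  text='STATE'
  text='STATE', result='state'

Final answer: 'state'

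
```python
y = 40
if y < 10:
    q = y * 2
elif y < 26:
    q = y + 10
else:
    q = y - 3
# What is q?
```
Trace:
  y=40
  y=40, q=37

Final answer: 37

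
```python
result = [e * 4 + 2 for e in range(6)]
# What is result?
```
Trace:
  e=0
  e=1
  e=2
  e=3
  e=4
  e=5
  result=[2, 6, 10, 14, 18, 22]

Final answer: [2, 6, 10, 14, 18, 22]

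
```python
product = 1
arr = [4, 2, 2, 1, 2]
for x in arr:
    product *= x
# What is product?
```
Trace:
  product=1
  product=4, x=4
  product=8, x=2
  product=16, x=2
  product=16, x=1
  product=32, x=2

Final answer: 32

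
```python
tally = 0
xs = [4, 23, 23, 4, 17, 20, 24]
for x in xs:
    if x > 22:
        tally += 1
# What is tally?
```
Trace:
  tally=0
  tally=0, x=4
  tally=1, x=23
  tally=2, x=23
  tally=2, x=4
  tally=2, x=17
  tally=2, x=20
  tally=3, x=24

Final answer: 3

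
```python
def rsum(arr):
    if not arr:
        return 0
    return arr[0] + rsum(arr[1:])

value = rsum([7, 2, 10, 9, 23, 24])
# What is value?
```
Call trace:
rsum(arr=[7, 2, 10, 9, 23, 24])
  rsum(arr=[2, 10, 9, 23, 24])
    rsum(arr=[10, 9, 23, 24])
      rsum(arr=[9, 23, 24])
        rsum(arr=[23, 24])
          rsum(arr=[24])
            rsum(arr=[])
            -> return 0
          -> return 24
        -> return 47
      -> return 56
    -> return 66
  -> return 68
-> return 75

Final answer: 75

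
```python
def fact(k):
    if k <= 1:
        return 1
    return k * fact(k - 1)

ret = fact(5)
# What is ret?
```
Call trace:
fact(k=5)
  fact(k=4)
    fact(k=3)
      fact(k=2)
        fact(k=1)
        -> return 1
      -> return 2
    -> return 6
  -> return 24
-> return 120

Final answer: 120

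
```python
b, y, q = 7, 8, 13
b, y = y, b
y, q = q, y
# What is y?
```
Trace:
  b=7, y=8, q=13
  b=8, y=7, q=13
  b=8, y=13, q=7

Final answer: 13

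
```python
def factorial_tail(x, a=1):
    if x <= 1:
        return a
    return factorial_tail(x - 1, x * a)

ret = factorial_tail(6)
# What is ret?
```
Call trace:
factorial_tail(x=6, a=1)
  factorial_tail(x=5, a=6)
    factorial_tail(x=4, a=30)
      factorial_tail(x=3, a=120)
        factorial_tail(x=2, a=360)
          factorial_tail(x=1, a=720)
          -> return 720
        -> return 720
      -> return 720
    -> return 720
  -> return 720
-> return 720

Final answer: 720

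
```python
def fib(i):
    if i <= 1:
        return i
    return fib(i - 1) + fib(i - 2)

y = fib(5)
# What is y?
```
Call trace (a repeated sub-call is expanded the first time; later identical calls just restate its return value):
fib(i=5)
  fib(i=4)
    fib(i=3)
      fib(i=2)
        fib(i=1)
        -> return 1
        fib(i=0)
        -> return 0
      -> return 1
      fib(i=1)
      -> return 1
    -> return 2
    fib(i=2) -> return 1  (same call as traced above)
  -> return 3
  fib(i=3) -> return 2  (same call as traced above)
-> return 5

Final answer: 5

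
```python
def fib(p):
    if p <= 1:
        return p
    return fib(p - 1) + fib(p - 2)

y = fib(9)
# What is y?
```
Call trace (a repeated sub-call is expanded the first time; later identical calls just restate its return value):
fib(p=9)
  fib(p=8)
    fib(p=7)
      fib(p=6)
        fib(p=5)
          fib(p=4)
            fib(p=3)
              fib(p=2)
                fib(p=1)
                -> return 1
                fib(p=0)
                -> return 0
              -> return 1
              fib(p=1)
              -> return 1
            -> return 2
            fib(p=2) -> return 1  (same call as traced above)
          -> return 3
          fib(p=3) -> return 2  (same call as traced above)
        -> return 5
        fib(p=4) -> return 3  (same call as traced above)
      -> return 8
      fib(p=5) -> return 5  (same call as traced above)
    -> return 13
    fib(p=6) -> return 8  (same call as traced above)
  -> return 21
  fib(p=7) -> return 13  (same call as traced above)
-> return 34

Final answer: 34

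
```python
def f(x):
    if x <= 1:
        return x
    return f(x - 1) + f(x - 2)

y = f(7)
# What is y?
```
Call trace (a repeated sub-call is expanded the first time; later identical calls just restate its return value):
f(x=7)
  f(x=6)
    f(x=5)
      f(x=4)
        f(x=3)
          f(x=2)
            f(x=1)
            -> return 1
            f(x=0)
            -> return 0
          -> return 1
          f(x=1)
          -> return 1
        -> return 2
        f(x=2) -> return 1  (same call as traced above)
      -> return 3
      f(x=3) -> return 2  (same call as traced above)
    -> return 5
    f(x=4) -> return 3  (same call as traced above)
  -> return 8
  f(x=5) -> return 5  (same call as traced above)
-> return 13

Final answer: 13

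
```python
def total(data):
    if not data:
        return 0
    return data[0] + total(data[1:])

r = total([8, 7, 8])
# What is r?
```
Call trace:
total(data=[8, 7, 8])
  total(data=[7, 8])
    total(data=[8])
      total(data=[])
      -> return 0
    -> return 8
  -> return 15
-> return 23

Final answer: 23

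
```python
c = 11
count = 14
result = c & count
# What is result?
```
Trace:
  c=11
  c=11, count=14
  c=11, count=14, result=10

Final answer: 10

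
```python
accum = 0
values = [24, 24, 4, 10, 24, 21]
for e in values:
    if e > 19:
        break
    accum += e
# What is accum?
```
Trace:
  accum=0
  accum=0, e=24

Final answer: 0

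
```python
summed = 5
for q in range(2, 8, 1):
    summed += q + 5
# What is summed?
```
Trace:
  summed=5
  summed=12, q=2
  summed=20, q=3
  summed=29, q=4
  summed=39, q=5
  summed=50, q=6
  summed=62, q=7

Final answer: 62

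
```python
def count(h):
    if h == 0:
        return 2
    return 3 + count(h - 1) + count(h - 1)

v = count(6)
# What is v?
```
Call trace (a repeated sub-call is expanded the first time; later identical calls just restate its return value):
count(h=6)
  count(h=5)
    count(h=4)
      count(h=3)
        count(h=2)
          count(h=1)
            count(h=0)
            -> return 2
            count(h=0)
            -> return 2
          -> return 7
          count(h=1) -> return 7  (same call as traced above)
        -> return 17
        count(h=2) -> return 17  (same call as traced above)
      -> return 37
      count(h=3) -> return 37  (same call as traced above)
    -> return 77
    count(h=4) -> return 77  (same call as traced above)
  -> return 157
  count(h=5) -> return 157  (same call as traced above)
-> return 317

Final answer: 317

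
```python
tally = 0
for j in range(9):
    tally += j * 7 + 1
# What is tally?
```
Trace:
  tally=0
  tally=1, j=0
  tally=9, j=1
  tally=24, j=2
  tally=46, j=3
  tally=75, j=4
  tally=111, j=5
  tally=154, j=6
  tally=204, j=7
  tally=261, j=8

Final answer: 261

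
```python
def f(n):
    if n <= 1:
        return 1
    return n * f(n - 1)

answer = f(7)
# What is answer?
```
Call trace:
f(n=7)
  f(n=6)
    f(n=5)
      f(n=4)
        f(n=3)
          f(n=2)
            f(n=1)
            -> return 1
          -> return 2
        -> return 6
      -> return 24
    -> return 120
  -> return 720
-> return 5040

Final answer: 5040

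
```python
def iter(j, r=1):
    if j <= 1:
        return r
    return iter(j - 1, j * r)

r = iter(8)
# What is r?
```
Call trace:
iter(j=8, r=1)
  iter(j=7, r=8)
    iter(j=6, r=56)
      iter(j=5, r=336)
        iter(j=4, r=1680)
          iter(j=3, r=6720)
            iter(j=2, r=20160)
              iter(j=1, r=40320)
              -> return 40320
            -> return 40320
          -> return 40320
        -> return 40320
      -> return 40320
    -> return 40320
  -> return 40320
-> return 40320

Final answer: 40320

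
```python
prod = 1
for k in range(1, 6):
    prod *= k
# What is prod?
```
Trace:
  prod=1
  prod=1, k=1
  prod=2, k=2
  prod=6, k=3
  prod=24, k=4
  prod=120, k=5

Final answer: 120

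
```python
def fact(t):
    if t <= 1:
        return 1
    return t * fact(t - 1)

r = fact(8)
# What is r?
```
Call trace:
fact(t=8)
  fact(t=7)
    fact(t=6)
      fact(t=5)
        fact(t=4)
          fact(t=3)
            fact(t=2)
              fact(t=1)
              -> return 1
            -> return 2
          -> return 6
        -> return 24
      -> return 120
    -> return 720
  -> return 5040
-> return 40320

Final answer: 40320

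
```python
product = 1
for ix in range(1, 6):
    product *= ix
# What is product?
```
Trace:
  product=1
  product=1, ix=1
  product=2, ix=2
  product=6, ix=3
  product=24, ix=4
  product=120, ix=5

Final answer: 120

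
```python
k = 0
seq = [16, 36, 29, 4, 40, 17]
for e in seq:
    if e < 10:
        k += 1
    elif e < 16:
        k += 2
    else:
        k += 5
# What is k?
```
Trace:
  k=0
  k=5, e=16
  k=10, e=36
  k=15, e=29
  k=16, e=4
  k=21, e=40
  k=26, e=17

Final answer: 26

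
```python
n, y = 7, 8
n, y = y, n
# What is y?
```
Trace:
  n=7, y=8
  n=8, y=7

Final answer: 7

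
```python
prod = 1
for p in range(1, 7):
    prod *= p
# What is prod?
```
Trace:
  prod=1
  prod=1, p=1
  prod=2, p=2
  prod=6, p=3
  prod=24, p=4
  prod=120, p=5
  prod=720, p=6

Final answer: 720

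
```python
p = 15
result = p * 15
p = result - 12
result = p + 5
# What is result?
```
Trace:
  p=15
  p=15, result=225
  p=213, result=225
  p=213, result=218

Final answer: 218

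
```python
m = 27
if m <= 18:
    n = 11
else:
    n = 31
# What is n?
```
Trace:
  m=27
  m=27, n=31

Final answer: 31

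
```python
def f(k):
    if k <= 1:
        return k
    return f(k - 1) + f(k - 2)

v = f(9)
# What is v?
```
Call trace (a repeated sub-call is expanded the first time; later identical calls just restate its return value):
f(k=9)
  f(k=8)
    f(k=7)
      f(k=6)
        f(k=5)
          f(k=4)
            f(k=3)
              f(k=2)
                f(k=1)
                -> return 1
                f(k=0)
                -> return 0
              -> return 1
              f(k=1)
              -> return 1
            -> return 2
            f(k=2) -> return 1  (same call as traced above)
          -> return 3
          f(k=3) -> return 2  (same call as traced above)
        -> return 5
        f(k=4) -> return 3  (same call as traced above)
      -> return 8
      f(k=5) -> return 5  (same call as traced above)
    -> return 13
    f(k=6) -> return 8  (same call as traced above)
  -> return 21
  f(k=7) -> return 13  (same call as traced above)
-> return 34

Final answer: 34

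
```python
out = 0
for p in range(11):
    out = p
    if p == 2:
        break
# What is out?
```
Trace:
  out=0
  out=0, p=0
  out=1, p=1
  out=2, p=2

Final answer: 2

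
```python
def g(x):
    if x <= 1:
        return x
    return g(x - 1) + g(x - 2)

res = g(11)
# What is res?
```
Call trace (a repeated sub-call is expanded the first time; later identical calls just restate its return value):
g(x=11)
  g(x=10)
    g(x=9)
      g(x=8)
        g(x=7)
          g(x=6)
            g(x=5)
              g(x=4)
                g(x=3)
                  g(x=2)
                    g(x=1)
                    -> return 1
                    g(x=0)
                    -> return 0
                  -> return 1
                  g(x=1)
                  -> return 1
                -> return 2
                g(x=2) -> return 1  (same call as traced above)
              -> return 3
              g(x=3) -> return 2  (same call as traced above)
            -> return 5
            g(x=4) -> return 3  (same call as traced above)
          -> return 8
          g(x=5) -> return 5  (same call as traced above)
        -> return 13
        g(x=6) -> return 8  (same call as traced above)
      -> return 21
      g(x=7) -> return 13  (same call as traced above)
    -> return 34
    g(x=8) -> return 21  (same call as traced above)
  -> return 55
  g(x=9) -> return 34  (same call as traced above)
-> return 89

Final answer: 89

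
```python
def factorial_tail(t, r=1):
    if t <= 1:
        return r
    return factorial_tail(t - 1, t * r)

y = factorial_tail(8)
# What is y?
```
Call trace:
factorial_tail(t=8, r=1)
  factorial_tail(t=7, r=8)
    factorial_tail(t=6, r=56)
      factorial_tail(t=5, r=336)
        factorial_tail(t=4, r=1680)
          factorial_tail(t=3, r=6720)
            factorial_tail(t=2, r=20160)
              factorial_tail(t=1, r=40320)
              -> return 40320
            -> return 40320
          -> return 40320
        -> return 40320
      -> return 40320
    -> return 40320
  -> return 40320
-> return 40320

Final answer: 40320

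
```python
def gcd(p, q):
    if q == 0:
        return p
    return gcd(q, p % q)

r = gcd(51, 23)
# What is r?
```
Call trace:
gcd(p=51, q=23)
  gcd(p=23, q=5)
    gcd(p=5, q=3)
      gcd(p=3, q=2)
        gcd(p=2, q=1)
          gcd(p=1, q=0)
          -> return 1
        -> return 1
      -> return 1
    -> return 1
  -> return 1
-> return 1

Final answer: 1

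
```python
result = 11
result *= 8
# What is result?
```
Trace:
  result=11
  result=88

Final answer: 88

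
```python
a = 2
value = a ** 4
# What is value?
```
Trace:
  a=2
  a=2, value=16

Final answer: 16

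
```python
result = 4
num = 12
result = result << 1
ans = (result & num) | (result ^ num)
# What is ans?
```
Trace:
  result=4
  result=4, num=12
  result=8, num=12
  result=8, num=12, ans=12

Final answer: 12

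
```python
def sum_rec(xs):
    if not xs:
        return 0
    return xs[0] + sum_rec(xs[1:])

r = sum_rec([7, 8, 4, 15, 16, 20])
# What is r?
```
Call trace:
sum_rec(xs=[7, 8, 4, 15, 16, 20])
  sum_rec(xs=[8, 4, 15, 16, 20])
    sum_rec(xs=[4, 15, 16, 20])
      sum_rec(xs=[15, 16, 20])
        sum_rec(xs=[16, 20])
          sum_rec(xs=[20])
            sum_rec(xs=[])
            -> return 0
          -> return 20
        -> return 36
      -> return 51
    -> return 55
  -> return 63
-> return 70

Final answer: 70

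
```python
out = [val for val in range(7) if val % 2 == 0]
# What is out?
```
Trace:
  val=0
  val=1
  val=2
  val=3
  val=4
  val=5
  val=6
  out=[0, 2, 4, 6]

Final answer: [0, 2, 4, 6]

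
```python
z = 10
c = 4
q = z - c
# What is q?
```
Trace:
  z=10
  z=10, c=4
  z=10, c=4, q=6

Final answer: 6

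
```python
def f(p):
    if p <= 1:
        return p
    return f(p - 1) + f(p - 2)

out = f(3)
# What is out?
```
Call trace:
f(p=3)
  f(p=2)
    f(p=1)
    -> return 1
    f(p=0)
    -> return 0
  -> return 1
  f(p=1)
  -> return 1
-> return 2

Final answer: 2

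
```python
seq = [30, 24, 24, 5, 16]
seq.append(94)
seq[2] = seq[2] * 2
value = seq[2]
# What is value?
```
Trace:
  seq=[30, 24, 24, 5, 16]
  seq=[30, 24, 24, 5, 16, 94]
  seq=[30, 24, 48, 5, 16, 94]
  seq=[30, 24, 48, 5, 16, 94], value=48

Final answer: 48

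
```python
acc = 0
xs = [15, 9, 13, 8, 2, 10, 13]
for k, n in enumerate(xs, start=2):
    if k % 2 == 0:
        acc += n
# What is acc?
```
Trace:
  acc=0
  acc=15, k=2, n=15
  acc=15, k=3, n=9
  acc=28, k=4, n=13
  acc=28, k=5, n=8
  acc=30, k=6, n=2
  acc=30, k=7, n=10
  acc=43, k=8, n=13

Final answer: 43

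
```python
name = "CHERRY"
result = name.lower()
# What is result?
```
Trace:
  name='CHERRY'
  name='CHERRY', result='cherry'

Final answer: 'cherry'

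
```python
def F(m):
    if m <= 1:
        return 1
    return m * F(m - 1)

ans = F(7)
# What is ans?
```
Call trace:
F(m=7)
  F(m=6)
    F(m=5)
      F(m=4)
        F(m=3)
          F(m=2)
            F(m=1)
            -> return 1
          -> return 2
        -> return 6
      -> return 24
    -> return 120
  -> return 720
-> return 5040

Final answer: 5040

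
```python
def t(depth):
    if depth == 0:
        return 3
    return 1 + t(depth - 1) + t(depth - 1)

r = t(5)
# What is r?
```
Call trace (a repeated sub-call is expanded the first time; later identical calls just restate its return value):
t(depth=5)
  t(depth=4)
    t(depth=3)
      t(depth=2)
        t(depth=1)
          t(depth=0)
          -> return 3
          t(depth=0)
          -> return 3
        -> return 7
        t(depth=1) -> return 7  (same call as traced above)
      -> return 15
      t(depth=2) -> return 15  (same call as traced above)
    -> return 31
    t(depth=3) -> return 31  (same call as traced above)
  -> return 63
  t(depth=4) -> return 63  (same call as traced above)
-> return 127

Final answer: 127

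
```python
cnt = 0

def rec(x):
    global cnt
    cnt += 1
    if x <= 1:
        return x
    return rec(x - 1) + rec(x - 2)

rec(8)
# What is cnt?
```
Call trace (a repeated sub-call is expanded the first time; later identical calls just restate its return value):
rec(x=8)
  rec(x=7)
    rec(x=6)
      rec(x=5)
        rec(x=4)
          rec(x=3)
            rec(x=2)
              rec(x=1)
              -> return 1
              rec(x=0)
              -> return 0
            -> return 1
            rec(x=1)
            -> return 1
          -> return 2
          rec(x=2) -> return 1  (same call as traced above)
        -> return 3
        rec(x=3) -> return 2  (same call as traced above)
      -> return 5
      rec(x=4) -> return 3  (same call as traced above)
    -> return 8
    rec(x=5) -> return 5  (same call as traced above)
  -> return 13
  rec(x=6) -> return 8  (same call as traced above)
-> return 21

cnt is incremented once per call, so count the calls in each subtree. Let C(x) = number of calls made by rec(x).
C(0) = C(1) = 1 (base case, no recursion); C(x) = 1 + C(x - 1) + C(x - 2) otherwise.
C(2) = 1 + C(1) + C(0) = 1 + 1 + 1 = 3
C(3) = 1 + C(2) + C(1) = 1 + 3 + 1 = 5
C(4) = 1 + C(3) + C(2) = 1 + 5 + 3 = 9
C(5) = 1 + C(4) + C(3) = 1 + 9 + 5 = 15
C(6) = 1 + C(5) + C(4) = 1 + 15 + 9 = 25
C(7) = 1 + C(6) + C(5) = 1 + 25 + 15 = 41
C(8) = 1 + C(7) + C(6) = 1 + 41 + 25 = 67
cnt = C(8) = 67

Final answer: 67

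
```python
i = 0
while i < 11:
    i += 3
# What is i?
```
Trace:
  i=0
  i=3
  i=6
  i=9
  i=12

Final answer: 12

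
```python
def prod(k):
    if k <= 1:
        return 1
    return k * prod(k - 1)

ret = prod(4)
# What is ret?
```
Call trace:
prod(k=4)
  prod(k=3)
    prod(k=2)
      prod(k=1)
      -> return 1
    -> return 2
  -> return 6
-> return 24

Final answer: 24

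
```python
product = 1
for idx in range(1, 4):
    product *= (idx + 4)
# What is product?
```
Trace:
  product=1
  product=5, idx=1
  product=30, idx=2
  product=210, idx=3

Final answer: 210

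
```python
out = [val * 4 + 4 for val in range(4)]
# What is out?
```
Trace:
  val=0
  val=1
  val=2
  val=3
  out=[4, 8, 12, 16]

Final answer: [4, 8, 12, 16]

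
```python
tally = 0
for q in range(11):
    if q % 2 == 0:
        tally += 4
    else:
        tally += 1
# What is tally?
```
Trace:
  tally=0
  tally=4, q=0
  tally=5, q=1
  tally=9, q=2
  tally=10, q=3
  tally=14, q=4
  tally=15, q=5
  tally=19, q=6
  tally=20, q=7
  tally=24, q=8
  tally=25, q=9
  tally=29, q=10

Final answer: 29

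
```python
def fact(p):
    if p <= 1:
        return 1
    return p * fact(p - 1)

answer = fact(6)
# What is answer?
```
Call trace:
fact(p=6)
  fact(p=5)
    fact(p=4)
      fact(p=3)
        fact(p=2)
          fact(p=1)
          -> return 1
        -> return 2
      -> return 6
    -> return 24
  -> return 120
-> return 720

Final answer: 720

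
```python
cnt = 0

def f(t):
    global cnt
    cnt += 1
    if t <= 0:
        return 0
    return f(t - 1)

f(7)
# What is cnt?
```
Call trace:
f(t=7)
  f(t=6)
    f(t=5)
      f(t=4)
        f(t=3)
          f(t=2)
            f(t=1)
              f(t=0)
              -> return 0
            -> return 0
          -> return 0
        -> return 0
      -> return 0
    -> return 0
  -> return 0
-> return 0

cnt is incremented once per call. f is entered once for each t = 7, 6, 5, 4, 3, 2, 1, 0 (the t <= 0 call returns without recursing), i.e. 7 + 1 calls.
cnt = 8

Final answer: 8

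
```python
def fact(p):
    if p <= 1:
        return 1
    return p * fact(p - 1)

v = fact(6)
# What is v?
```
Call trace:
fact(p=6)
  fact(p=5)
    fact(p=4)
      fact(p=3)
        fact(p=2)
          fact(p=1)
          -> return 1
        -> return 2
      -> return 6
    -> return 24
  -> return 120
-> return 720

Final answer: 720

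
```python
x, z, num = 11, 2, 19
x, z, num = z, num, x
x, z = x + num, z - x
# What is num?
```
Trace:
  x=11, z=2, num=19
  x=2, z=19, num=11
  x=13, z=17, num=11

Final answer: 11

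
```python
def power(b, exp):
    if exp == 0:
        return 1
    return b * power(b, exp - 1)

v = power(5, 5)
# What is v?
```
Call trace:
power(b=5, exp=5)
  power(b=5, exp=4)
    power(b=5, exp=3)
      power(b=5, exp=2)
        power(b=5, exp=1)
          power(b=5, exp=0)
          -> return 1
        -> return 5
      -> return 25
    -> return 125
  -> return 625
-> return 3125

Final answer: 3125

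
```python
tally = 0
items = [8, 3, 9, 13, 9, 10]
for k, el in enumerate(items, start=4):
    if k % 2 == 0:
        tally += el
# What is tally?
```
Trace:
  tally=0
  tally=8, k=4, el=8
  tally=8, k=5, el=3
  tally=17, k=6, el=9
  tally=17, k=7, el=13
  tally=26, k=8, el=9
  tally=26, k=9, el=10

Final answer: 26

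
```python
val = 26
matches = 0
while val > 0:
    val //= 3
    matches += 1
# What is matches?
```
Trace:
  val=26
  val=26, matches=0
  val=8, matches=1
  val=2, matches=2
  val=0, matches=3

Final answer: 3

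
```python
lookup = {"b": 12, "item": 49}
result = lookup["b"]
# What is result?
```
Trace:
  lookup={'b': 12, 'item': 49}
  lookup={'b': 12, 'item': 49}, result=12

Final answer: 12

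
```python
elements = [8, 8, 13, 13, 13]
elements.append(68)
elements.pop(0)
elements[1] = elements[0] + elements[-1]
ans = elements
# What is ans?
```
Trace:
  elements=[8, 8, 13, 13, 13]
  elements=[8, 8, 13, 13, 13, 68]
  elements=[8, 13, 13, 13, 68]
  elements=[8, 76, 13, 13, 68]
  elements=[8, 76, 13, 13, 68], ans=[8, 76, 13, 13, 68]

Final answer: [8, 76, 13, 13, 68]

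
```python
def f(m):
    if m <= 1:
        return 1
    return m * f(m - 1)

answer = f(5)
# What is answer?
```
Call trace:
f(m=5)
  f(m=4)
    f(m=3)
      f(m=2)
        f(m=1)
        -> return 1
      -> return 2
    -> return 6
  -> return 24
-> return 120

Final answer: 120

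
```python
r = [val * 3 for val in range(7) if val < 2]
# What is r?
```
Trace:
  val=0
  val=1
  val=2
  val=3
  val=4
  val=5
  val=6
  r=[0, 3]

Final answer: [0, 3]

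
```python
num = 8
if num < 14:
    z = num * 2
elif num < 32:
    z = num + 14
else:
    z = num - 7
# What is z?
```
Trace:
  num=8
  num=8, z=16

Final answer: 16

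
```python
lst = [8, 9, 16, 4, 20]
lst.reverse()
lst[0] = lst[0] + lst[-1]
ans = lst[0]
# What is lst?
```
Trace:
  lst=[8, 9, 16, 4, 20]
  lst=[20, 4, 16, 9, 8]
  lst=[28, 4, 16, 9, 8]
  lst=[28, 4, 16, 9, 8], ans=28

Final answer: [28, 4, 16, 9, 8]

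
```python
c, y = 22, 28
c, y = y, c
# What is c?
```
Trace:
  c=22, y=28
  c=28, y=22

Final answer: 28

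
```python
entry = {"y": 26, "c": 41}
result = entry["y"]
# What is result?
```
Trace:
  entry={'y': 26, 'c': 41}
  entry={'y': 26, 'c': 41}, result=26

Final answer: 26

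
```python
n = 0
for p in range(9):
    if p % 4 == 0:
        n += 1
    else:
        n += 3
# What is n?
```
Trace:
  n=0
  n=1, p=0
  n=4, p=1
  n=7, p=2
  n=10, p=3
  n=11, p=4
  n=14, p=5
  n=17, p=6
  n=20, p=7
  n=21, p=8

Final answer: 21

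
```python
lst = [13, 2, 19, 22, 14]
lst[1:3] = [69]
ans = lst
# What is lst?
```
Trace:
  lst=[13, 2, 19, 22, 14]
  lst=[13, 69, 22, 14]
  lst=[13, 69, 22, 14], ans=[13, 69, 22, 14]

Final answer: [13, 69, 22, 14]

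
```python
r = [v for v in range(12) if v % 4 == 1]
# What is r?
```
Trace:
  v=0
  v=1
  v=2
  v=3
  v=4
  v=5
  v=6
  v=7
  v=8
  v=9
  v=10
  v=11
  r=[1, 5, 9]

Final answer: [1, 5, 9]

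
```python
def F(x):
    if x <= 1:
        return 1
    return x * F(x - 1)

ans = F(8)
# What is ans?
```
Call trace:
F(x=8)
  F(x=7)
    F(x=6)
      F(x=5)
        F(x=4)
          F(x=3)
            F(x=2)
              F(x=1)
              -> return 1
            -> return 2
          -> return 6
        -> return 24
      -> return 120
    -> return 720
  -> return 5040
-> return 40320

Final answer: 40320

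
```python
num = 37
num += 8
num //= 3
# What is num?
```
Trace:
  num=37
  num=45
  num=15

Final answer: 15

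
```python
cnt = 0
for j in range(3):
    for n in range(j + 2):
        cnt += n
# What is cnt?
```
Trace:
  cnt=0
  cnt=0, j=0, n=0
  cnt=1, j=0, n=1
  cnt=1, j=1, n=0
  cnt=2, j=1, n=1
  cnt=4, j=1, n=2
  cnt=4, j=2, n=0
  cnt=5, j=2, n=1
  cnt=7, j=2, n=2
  cnt=10, j=2, n=3

Final answer: 10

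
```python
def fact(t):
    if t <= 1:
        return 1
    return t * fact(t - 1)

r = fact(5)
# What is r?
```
Call trace:
fact(t=5)
  fact(t=4)
    fact(t=3)
      fact(t=2)
        fact(t=1)
        -> return 1
      -> return 2
    -> return 6
  -> return 24
-> return 120

Final answer: 120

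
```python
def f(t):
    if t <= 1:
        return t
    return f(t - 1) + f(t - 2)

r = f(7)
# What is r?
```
Call trace (a repeated sub-call is expanded the first time; later identical calls just restate its return value):
f(t=7)
  f(t=6)
    f(t=5)
      f(t=4)
        f(t=3)
          f(t=2)
            f(t=1)
            -> return 1
            f(t=0)
            -> return 0
          -> return 1
          f(t=1)
          -> return 1
        -> return 2
        f(t=2) -> return 1  (same call as traced above)
      -> return 3
      f(t=3) -> return 2  (same call as traced above)
    -> return 5
    f(t=4) -> return 3  (same call as traced above)
  -> return 8
  f(t=5) -> return 5  (same call as traced above)
-> return 13

Final answer: 13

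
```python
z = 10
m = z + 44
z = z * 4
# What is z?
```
Trace:
  z=10
  z=10, m=54
  z=40, m=54

Final answer: 40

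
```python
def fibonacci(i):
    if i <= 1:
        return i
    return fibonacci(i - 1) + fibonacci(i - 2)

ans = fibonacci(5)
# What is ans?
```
Call trace (a repeated sub-call is expanded the first time; later identical calls just restate its return value):
fibonacci(i=5)
  fibonacci(i=4)
    fibonacci(i=3)
      fibonacci(i=2)
        fibonacci(i=1)
        -> return 1
        fibonacci(i=0)
        -> return 0
      -> return 1
      fibonacci(i=1)
      -> return 1
    -> return 2
    fibonacci(i=2) -> return 1  (same call as traced above)
  -> return 3
  fibonacci(i=3) -> return 2  (same call as traced above)
-> return 5

Final answer: 5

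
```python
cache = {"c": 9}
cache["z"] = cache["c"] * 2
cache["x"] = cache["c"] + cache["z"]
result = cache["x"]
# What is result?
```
Trace:
  cache={'c': 9}
  cache={'c': 9, 'z': 18}
  cache={'c': 9, 'z': 18, 'x': 27}
  cache={'c': 9, 'z': 18, 'x': 27}, result=27

Final answer: 27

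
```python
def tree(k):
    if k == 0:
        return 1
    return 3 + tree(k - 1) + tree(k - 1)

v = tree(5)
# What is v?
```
Call trace (a repeated sub-call is expanded the first time; later identical calls just restate its return value):
tree(k=5)
  tree(k=4)
    tree(k=3)
      tree(k=2)
        tree(k=1)
          tree(k=0)
          -> return 1
          tree(k=0)
          -> return 1
        -> return 5
        tree(k=1) -> return 5  (same call as traced above)
      -> return 13
      tree(k=2) -> return 13  (same call as traced above)
    -> return 29
    tree(k=3) -> return 29  (same call as traced above)
  -> return 61
  tree(k=4) -> return 61  (same call as traced above)
-> return 125

Final answer: 125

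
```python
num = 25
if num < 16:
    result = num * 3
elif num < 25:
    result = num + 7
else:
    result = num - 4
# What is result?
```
Trace:
  num=25
  num=25, result=21

Final answer: 21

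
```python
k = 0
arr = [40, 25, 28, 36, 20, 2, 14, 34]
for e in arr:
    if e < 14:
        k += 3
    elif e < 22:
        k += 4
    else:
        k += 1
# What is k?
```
Trace:
  k=0
  k=1, e=40
  k=2, e=25
  k=3, e=28
  k=4, e=36
  k=8, e=20
  k=11, e=2
  k=15, e=14
  k=16, e=34

Final answer: 16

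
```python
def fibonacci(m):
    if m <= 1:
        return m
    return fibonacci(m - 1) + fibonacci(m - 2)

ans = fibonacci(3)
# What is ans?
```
Call trace:
fibonacci(m=3)
  fibonacci(m=2)
    fibonacci(m=1)
    -> return 1
    fibonacci(m=0)
    -> return 0
  -> return 1
  fibonacci(m=1)
  -> return 1
-> return 2

Final answer: 2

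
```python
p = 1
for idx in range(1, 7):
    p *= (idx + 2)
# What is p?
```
Trace:
  p=1
  p=3, idx=1
  p=12, idx=2
  p=60, idx=3
  p=360, idx=4
  p=2520, idx=5
  p=20160, idx=6

Final answer: 20160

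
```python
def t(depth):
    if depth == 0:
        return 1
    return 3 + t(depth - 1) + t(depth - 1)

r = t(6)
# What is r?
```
Call trace (a repeated sub-call is expanded the first time; later identical calls just restate its return value):
t(depth=6)
  t(depth=5)
    t(depth=4)
      t(depth=3)
        t(depth=2)
          t(depth=1)
            t(depth=0)
            -> return 1
            t(depth=0)
            -> return 1
          -> return 5
          t(depth=1) -> return 5  (same call as traced above)
        -> return 13
        t(depth=2) -> return 13  (same call as traced above)
      -> return 29
      t(depth=3) -> return 29  (same call as traced above)
    -> return 61
    t(depth=4) -> return 61  (same call as traced above)
  -> return 125
  t(depth=5) -> return 125  (same call as traced above)
-> return 253

Final answer: 253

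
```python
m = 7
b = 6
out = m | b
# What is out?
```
Trace:
  m=7
  m=7, b=6
  m=7, b=6, out=7

Final answer: 7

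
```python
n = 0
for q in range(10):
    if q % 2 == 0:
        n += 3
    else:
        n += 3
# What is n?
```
Trace:
  n=0
  n=3, q=0
  n=6, q=1
  n=9, q=2
  n=12, q=3
  n=15, q=4
  n=18, q=5
  n=21, q=6
  n=24, q=7
  n=27, q=8
  n=30, q=9

Final answer: 30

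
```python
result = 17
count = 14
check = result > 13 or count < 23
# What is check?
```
Trace:
  result=17
  result=17, count=14
  result=17, count=14, check=True

Final answer: True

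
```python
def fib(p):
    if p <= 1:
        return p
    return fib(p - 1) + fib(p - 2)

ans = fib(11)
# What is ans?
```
Call trace (a repeated sub-call is expanded the first time; later identical calls just restate its return value):
fib(p=11)
  fib(p=10)
    fib(p=9)
      fib(p=8)
        fib(p=7)
          fib(p=6)
            fib(p=5)
              fib(p=4)
                fib(p=3)
                  fib(p=2)
                    fib(p=1)
                    -> return 1
                    fib(p=0)
                    -> return 0
                  -> return 1
                  fib(p=1)
                  -> return 1
                -> return 2
                fib(p=2) -> return 1  (same call as traced above)
              -> return 3
              fib(p=3) -> return 2  (same call as traced above)
            -> return 5
            fib(p=4) -> return 3  (same call as traced above)
          -> return 8
          fib(p=5) -> return 5  (same call as traced above)
        -> return 13
        fib(p=6) -> return 8  (same call as traced above)
      -> return 21
      fib(p=7) -> return 13  (same call as traced above)
    -> return 34
    fib(p=8) -> return 21  (same call as traced above)
  -> return 55
  fib(p=9) -> return 34  (same call as traced above)
-> return 89

Final answer: 89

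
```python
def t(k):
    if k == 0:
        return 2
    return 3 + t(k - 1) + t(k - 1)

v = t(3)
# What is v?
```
Call trace (a repeated sub-call is expanded the first time; later identical calls just restate its return value):
t(k=3)
  t(k=2)
    t(k=1)
      t(k=0)
      -> return 2
      t(k=0)
      -> return 2
    -> return 7
    t(k=1) -> return 7  (same call as traced above)
  -> return 17
  t(k=2) -> return 17  (same call as traced above)
-> return 37

Final answer: 37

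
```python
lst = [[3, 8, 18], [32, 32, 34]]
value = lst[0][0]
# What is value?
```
Trace:
  lst=[[3, 8, 18], [32, 32, 34]]
  lst=[[3, 8, 18], [32, 32, 34]], value=3

Final answer: 3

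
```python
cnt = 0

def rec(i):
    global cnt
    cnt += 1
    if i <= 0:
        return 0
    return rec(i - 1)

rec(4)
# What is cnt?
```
Call trace:
rec(i=4)
  rec(i=3)
    rec(i=2)
      rec(i=1)
        rec(i=0)
        -> return 0
      -> return 0
    -> return 0
  -> return 0
-> return 0

cnt is incremented once per call. rec is entered once for each i = 4, 3, 2, 1, 0 (the i <= 0 call returns without recursing), i.e. 4 + 1 calls.
cnt = 5

Final answer: 5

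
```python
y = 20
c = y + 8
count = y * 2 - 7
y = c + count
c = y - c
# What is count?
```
Trace:
  y=20
  y=20, c=28
  y=20, c=28, count=33
  y=61, c=28, count=33
  y=61, c=33, count=33

Final answer: 33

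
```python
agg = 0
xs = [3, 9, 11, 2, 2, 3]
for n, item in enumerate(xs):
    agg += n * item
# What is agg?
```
Trace:
  agg=0
  agg=0, n=0, item=3
  agg=9, n=1, item=9
  agg=31, n=2, item=11
  agg=37, n=3, item=2
  agg=45, n=4, item=2
  agg=60, n=5, item=3

Final answer: 60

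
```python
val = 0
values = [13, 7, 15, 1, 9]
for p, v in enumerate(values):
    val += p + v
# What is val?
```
Trace:
  val=0
  val=13, p=0, v=13
  val=21, p=1, v=7
  val=38, p=2, v=15
  val=42, p=3, v=1
  val=55, p=4, v=9

Final answer: 55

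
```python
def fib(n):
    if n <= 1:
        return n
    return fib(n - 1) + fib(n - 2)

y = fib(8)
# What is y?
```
Call trace (a repeated sub-call is expanded the first time; later identical calls just restate its return value):
fib(n=8)
  fib(n=7)
    fib(n=6)
      fib(n=5)
        fib(n=4)
          fib(n=3)
            fib(n=2)
              fib(n=1)
              -> return 1
              fib(n=0)
              -> return 0
            -> return 1
            fib(n=1)
            -> return 1
          -> return 2
          fib(n=2) -> return 1  (same call as traced above)
        -> return 3
        fib(n=3) -> return 2  (same call as traced above)
      -> return 5
      fib(n=4) -> return 3  (same call as traced above)
    -> return 8
    fib(n=5) -> return 5  (same call as traced above)
  -> return 13
  fib(n=6) -> return 8  (same call as traced above)
-> return 21

Final answer: 21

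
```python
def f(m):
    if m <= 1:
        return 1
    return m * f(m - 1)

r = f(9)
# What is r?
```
Call trace:
f(m=9)
  f(m=8)
    f(m=7)
      f(m=6)
        f(m=5)
          f(m=4)
            f(m=3)
              f(m=2)
                f(m=1)
                -> return 1
              -> return 2
            -> return 6
          -> return 24
        -> return 120
      -> return 720
    -> return 5040
  -> return 40320
-> return 362880

Final answer: 362880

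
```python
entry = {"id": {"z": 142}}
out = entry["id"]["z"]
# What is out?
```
Trace:
  entry={'id': {'z': 142}}
  entry={'id': {'z': 142}}, out=142

Final answer: 142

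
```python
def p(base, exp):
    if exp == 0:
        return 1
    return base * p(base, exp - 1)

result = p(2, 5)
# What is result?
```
Call trace:
p(base=2, exp=5)
  p(base=2, exp=4)
    p(base=2, exp=3)
      p(base=2, exp=2)
        p(base=2, exp=1)
          p(base=2, exp=0)
          -> return 1
        -> return 2
      -> return 4
    -> return 8
  -> return 16
-> return 32

Final answer: 32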